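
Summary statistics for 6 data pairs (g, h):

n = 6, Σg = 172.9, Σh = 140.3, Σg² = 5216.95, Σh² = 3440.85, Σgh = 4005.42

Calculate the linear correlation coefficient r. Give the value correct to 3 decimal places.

r = (nΣgh − ΣgΣh) / √[(nΣg² − (Σg)²)(nΣh² − (Σh)²)]
Numerator: 6×4005.42 − 172.9×140.3 = -225.35
Denominator: √[(31301.7 − 29894.41)(20645.1 − 19684.09)] = √[1407.29 × 961.01] = 1162.9358
r = -225.35 / 1162.9358 ≈ -0.194

-0.194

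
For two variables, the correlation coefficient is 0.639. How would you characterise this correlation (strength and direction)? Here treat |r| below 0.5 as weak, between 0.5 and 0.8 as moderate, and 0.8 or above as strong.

moderate positive

r = 0.639 > 0 so the relationship is positive.
|r| = 0.639, which falls in the moderate range.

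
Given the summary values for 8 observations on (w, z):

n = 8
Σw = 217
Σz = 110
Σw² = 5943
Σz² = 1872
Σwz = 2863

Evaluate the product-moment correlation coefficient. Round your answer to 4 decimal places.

r = (nΣwz − ΣwΣz) / √[(nΣw² − (Σw)²)(nΣz² − (Σz)²)]
Numerator: 8×2863 − 217×110 = -966
Denominator: √[(47544 − 47089)(14976 − 12100)] = √[455 × 2876] = 1143.9318
r = -966 / 1143.9318 ≈ -0.8445

-0.8445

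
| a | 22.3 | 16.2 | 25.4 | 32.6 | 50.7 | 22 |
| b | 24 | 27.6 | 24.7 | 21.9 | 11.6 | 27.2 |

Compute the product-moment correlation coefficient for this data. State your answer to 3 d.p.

-0.978

n = 6, Σa = 169.2, Σb = 137, Σa² = 5522.14, Σb² = 3301.86, Σab = 3510.16
nΣab − ΣaΣb = 21060.96 − 23180.4 = -2119.44
nΣa² − (Σa)² = 33132.84 − 28628.64 = 4504.2; nΣb² − (Σb)² = 19811.16 − 18769 = 1042.16
r = -2119.44 / √(4504.2 × 1042.16) = -2119.44 / 2166.5865 ≈ -0.978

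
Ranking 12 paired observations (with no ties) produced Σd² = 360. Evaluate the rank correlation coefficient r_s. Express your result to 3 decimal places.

ρ = 1 − 6Σd² / [n(n²−1)] = 1 − 6×360 / (12×143)
  = 1 − 2160/1716 = 1 − 1.2587 ≈ -0.259

-0.259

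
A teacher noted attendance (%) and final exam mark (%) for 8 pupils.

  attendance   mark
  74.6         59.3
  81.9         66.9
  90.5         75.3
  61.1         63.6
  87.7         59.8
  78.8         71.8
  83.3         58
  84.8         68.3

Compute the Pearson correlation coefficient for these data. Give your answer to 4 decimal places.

n = 8, Σx = 642.7, Σy = 523, Σx² = 52226.89, Σy² = 34467.32, Σxy = 42129.04
nΣxy − ΣxΣy = 337032.32 − 336132.1 = 900.22
nΣx² − (Σx)² = 417815.12 − 413063.29 = 4751.83; nΣy² − (Σy)² = 275738.56 − 273529 = 2209.56
r = 900.22 / √(4751.83 × 2209.56) = 900.22 / 3240.2860 ≈ 0.2778

0.2778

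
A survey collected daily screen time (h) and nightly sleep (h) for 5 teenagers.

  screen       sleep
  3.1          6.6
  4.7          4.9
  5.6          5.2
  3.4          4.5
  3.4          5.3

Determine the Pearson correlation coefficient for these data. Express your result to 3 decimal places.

-0.334

n = 5, Σx = 20.2, Σy = 26.5, Σx² = 86.18, Σy² = 142.95, Σxy = 105.93
nΣxy − ΣxΣy = 529.65 − 535.3 = -5.65
nΣx² − (Σx)² = 430.9 − 408.04 = 22.86; nΣy² − (Σy)² = 714.75 − 702.25 = 12.5
r = -5.65 / √(22.86 × 12.5) = -5.65 / 16.9041 ≈ -0.334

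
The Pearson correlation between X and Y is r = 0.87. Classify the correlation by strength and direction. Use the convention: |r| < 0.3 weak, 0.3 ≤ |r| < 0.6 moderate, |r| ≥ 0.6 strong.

r = 0.87 > 0 so the relationship is positive.
|r| = 0.87, which falls in the strong range.

strong positive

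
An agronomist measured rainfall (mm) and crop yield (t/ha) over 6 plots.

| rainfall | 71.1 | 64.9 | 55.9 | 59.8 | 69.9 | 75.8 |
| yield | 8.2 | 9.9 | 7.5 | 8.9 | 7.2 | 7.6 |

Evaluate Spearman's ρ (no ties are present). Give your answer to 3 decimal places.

-0.086

Rank rainfall: 5, 3, 1, 2, 4, 6
Rank yield: 4, 6, 2, 5, 1, 3
d = rank(rainfall) − rank(yield): 1, -3, -1, -3, 3, 3; Σd² = 38
ρ = 1 − 6Σd² / [n(n²−1)] = 1 − 6×38 / (6×35) = 1 − 228/210 ≈ -0.086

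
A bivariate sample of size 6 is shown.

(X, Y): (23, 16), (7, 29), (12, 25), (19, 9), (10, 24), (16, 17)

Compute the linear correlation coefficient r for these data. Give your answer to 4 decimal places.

-0.8528

n = 6, ΣX = 87, ΣY = 120, ΣX² = 1439, ΣY² = 2668, ΣXY = 1554
nΣXY − ΣXΣY = 9324 − 10440 = -1116
nΣX² − (ΣX)² = 8634 − 7569 = 1065; nΣY² − (ΣY)² = 16008 − 14400 = 1608
r = -1116 / √(1065 × 1608) = -1116 / 1308.6329 ≈ -0.8528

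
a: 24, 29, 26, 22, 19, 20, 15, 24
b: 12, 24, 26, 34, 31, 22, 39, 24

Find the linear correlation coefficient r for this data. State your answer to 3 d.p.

n = 8, Σa = 179, Σb = 212, Σa² = 4139, Σb² = 6094, Σab = 4598
nΣab − ΣaΣb = 36784 − 37948 = -1164
nΣa² − (Σa)² = 33112 − 32041 = 1071; nΣb² − (Σb)² = 48752 − 44944 = 3808
r = -1164 / √(1071 × 3808) = -1164 / 2019.4970 ≈ -0.576

-0.576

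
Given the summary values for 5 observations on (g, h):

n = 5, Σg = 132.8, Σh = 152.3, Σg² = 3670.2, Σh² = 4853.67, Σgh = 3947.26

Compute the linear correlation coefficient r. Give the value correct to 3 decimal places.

-0.558

r = (nΣgh − ΣgΣh) / √[(nΣg² − (Σg)²)(nΣh² − (Σh)²)]
Numerator: 5×3947.26 − 132.8×152.3 = -489.14
Denominator: √[(18351 − 17635.84)(24268.35 − 23195.29)] = √[715.16 × 1073.06] = 876.0192
r = -489.14 / 876.0192 ≈ -0.558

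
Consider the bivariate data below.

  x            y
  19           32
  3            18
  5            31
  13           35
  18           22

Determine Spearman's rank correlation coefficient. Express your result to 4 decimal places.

0.5000

Rank x: 5, 1, 2, 3, 4
Rank y: 4, 1, 3, 5, 2
d = rank(x) − rank(y): 1, 0, -1, -2, 2; Σd² = 10
ρ = 1 − 6Σd² / [n(n²−1)] = 1 − 6×10 / (5×24) = 1 − 60/120 ≈ 0.5000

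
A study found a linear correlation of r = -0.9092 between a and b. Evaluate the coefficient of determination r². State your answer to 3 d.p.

0.827

r² = (-0.9092)² = 0.827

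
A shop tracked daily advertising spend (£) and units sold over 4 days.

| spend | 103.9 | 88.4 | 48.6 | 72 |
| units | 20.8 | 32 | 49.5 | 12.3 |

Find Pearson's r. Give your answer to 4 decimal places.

-0.5991

n = 4, Σx = 312.9, Σy = 114.6, Σx² = 26155.73, Σy² = 4058.18, Σxy = 8281.22
nΣxy − ΣxΣy = 33124.88 − 35858.34 = -2733.46
nΣx² − (Σx)² = 104622.92 − 97906.41 = 6716.51; nΣy² − (Σy)² = 16232.72 − 13133.16 = 3099.56
r = -2733.46 / √(6716.51 × 3099.56) = -2733.46 / 4562.6994 ≈ -0.5991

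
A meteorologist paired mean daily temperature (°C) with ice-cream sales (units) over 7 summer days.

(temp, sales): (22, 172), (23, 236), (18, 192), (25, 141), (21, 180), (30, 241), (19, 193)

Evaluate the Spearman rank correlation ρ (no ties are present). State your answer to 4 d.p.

0.1429

Rank temp: 4, 5, 1, 6, 3, 7, 2
Rank sales: 2, 6, 4, 1, 3, 7, 5
d = rank(temp) − rank(sales): 2, -1, -3, 5, 0, 0, -3; Σd² = 48
ρ = 1 − 6Σd² / [n(n²−1)] = 1 − 6×48 / (7×48) = 1 − 288/336 ≈ 0.1429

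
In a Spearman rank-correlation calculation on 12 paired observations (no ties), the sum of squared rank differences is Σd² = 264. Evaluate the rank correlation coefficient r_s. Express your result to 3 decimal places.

0.077

ρ = 1 − 6Σd² / [n(n²−1)] = 1 − 6×264 / (12×143)
  = 1 − 1584/1716 = 1 − 0.9231 ≈ 0.077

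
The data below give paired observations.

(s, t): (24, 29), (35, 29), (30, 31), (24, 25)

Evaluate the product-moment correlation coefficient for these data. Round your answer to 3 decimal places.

n = 4, Σs = 113, Σt = 114, Σs² = 3277, Σt² = 3268, Σst = 3241
nΣst − ΣsΣt = 12964 − 12882 = 82
nΣs² − (Σs)² = 13108 − 12769 = 339; nΣt² − (Σt)² = 13072 − 12996 = 76
r = 82 / √(339 × 76) = 82 / 160.5117 ≈ 0.511

0.511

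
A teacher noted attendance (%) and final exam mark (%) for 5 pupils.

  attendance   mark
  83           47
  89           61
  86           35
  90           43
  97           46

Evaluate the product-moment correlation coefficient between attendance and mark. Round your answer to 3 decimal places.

n = 5, Σx = 445, Σy = 232, Σx² = 39715, Σy² = 11120, Σxy = 20672
nΣxy − ΣxΣy = 103360 − 103240 = 120
nΣx² − (Σx)² = 198575 − 198025 = 550; nΣy² − (Σy)² = 55600 − 53824 = 1776
r = 120 / √(550 × 1776) = 120 / 988.3319 ≈ 0.121

0.121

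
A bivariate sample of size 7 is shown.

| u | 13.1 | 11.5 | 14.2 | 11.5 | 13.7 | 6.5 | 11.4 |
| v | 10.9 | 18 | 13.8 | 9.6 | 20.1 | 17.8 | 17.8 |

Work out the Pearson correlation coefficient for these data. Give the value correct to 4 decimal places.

-0.2179

n = 7, Σu = 81.9, Σv = 108, Σu² = 997.65, Σv² = 1763.1, Σuv = 1250.14
nΣuv − ΣuΣv = 8750.98 − 8845.2 = -94.22
nΣu² − (Σu)² = 6983.55 − 6707.61 = 275.94; nΣv² − (Σv)² = 12341.7 − 11664 = 677.7
r = -94.22 / √(275.94 × 677.7) = -94.22 / 432.4402 ≈ -0.2179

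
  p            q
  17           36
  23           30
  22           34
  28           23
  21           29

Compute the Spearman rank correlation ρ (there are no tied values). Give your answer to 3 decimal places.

-0.700

Rank p: 1, 4, 3, 5, 2
Rank q: 5, 3, 4, 1, 2
d = rank(p) − rank(q): -4, 1, -1, 4, 0; Σd² = 34
ρ = 1 − 6Σd² / [n(n²−1)] = 1 − 6×34 / (5×24) = 1 − 204/120 ≈ -0.700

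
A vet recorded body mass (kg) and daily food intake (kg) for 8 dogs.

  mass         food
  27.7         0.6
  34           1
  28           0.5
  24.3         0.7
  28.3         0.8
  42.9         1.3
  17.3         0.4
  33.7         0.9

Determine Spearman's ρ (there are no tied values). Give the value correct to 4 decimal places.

Rank mass: 3, 7, 4, 2, 5, 8, 1, 6
Rank food: 3, 7, 2, 4, 5, 8, 1, 6
d = rank(mass) − rank(food): 0, 0, 2, -2, 0, 0, 0, 0; Σd² = 8
ρ = 1 − 6Σd² / [n(n²−1)] = 1 − 6×8 / (8×63) = 1 − 48/504 ≈ 0.9048

0.9048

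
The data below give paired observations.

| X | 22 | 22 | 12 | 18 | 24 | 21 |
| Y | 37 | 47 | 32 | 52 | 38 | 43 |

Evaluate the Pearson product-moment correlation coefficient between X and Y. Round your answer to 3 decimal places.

n = 6, ΣX = 119, ΣY = 249, ΣX² = 2453, ΣY² = 10599, ΣXY = 4983
nΣXY − ΣXΣY = 29898 − 29631 = 267
nΣX² − (ΣX)² = 14718 − 14161 = 557; nΣY² − (ΣY)² = 63594 − 62001 = 1593
r = 267 / √(557 × 1593) = 267 / 941.9666 ≈ 0.283

0.283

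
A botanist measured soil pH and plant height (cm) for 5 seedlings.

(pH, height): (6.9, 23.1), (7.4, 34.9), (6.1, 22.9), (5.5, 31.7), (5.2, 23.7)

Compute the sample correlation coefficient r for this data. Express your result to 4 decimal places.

n = 5, Σx = 31.1, Σy = 136.3, Σx² = 196.87, Σy² = 3842.61, Σxy = 854.93
nΣxy − ΣxΣy = 4274.65 − 4238.93 = 35.72
nΣx² − (Σx)² = 984.35 − 967.21 = 17.14; nΣy² − (Σy)² = 19213.05 − 18577.69 = 635.36
r = 35.72 / √(17.14 × 635.36) = 35.72 / 104.3555 ≈ 0.3423

0.3423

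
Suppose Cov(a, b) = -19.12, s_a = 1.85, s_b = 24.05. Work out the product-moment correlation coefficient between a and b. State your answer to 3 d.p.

-0.430

r = Cov(a,b) / (s_a · s_b) = -19.12 / (1.85 × 24.05)
  = -19.12 / 44.4925 ≈ -0.430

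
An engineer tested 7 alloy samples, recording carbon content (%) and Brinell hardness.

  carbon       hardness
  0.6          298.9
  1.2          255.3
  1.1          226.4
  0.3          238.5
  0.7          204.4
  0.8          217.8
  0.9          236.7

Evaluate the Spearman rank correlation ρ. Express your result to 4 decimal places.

-0.0714

Rank carbon: 2, 7, 6, 1, 3, 4, 5
Rank hardness: 7, 6, 3, 5, 1, 2, 4
d = rank(carbon) − rank(hardness): -5, 1, 3, -4, 2, 2, 1; Σd² = 60
ρ = 1 − 6Σd² / [n(n²−1)] = 1 − 6×60 / (7×48) = 1 − 360/336 ≈ -0.0714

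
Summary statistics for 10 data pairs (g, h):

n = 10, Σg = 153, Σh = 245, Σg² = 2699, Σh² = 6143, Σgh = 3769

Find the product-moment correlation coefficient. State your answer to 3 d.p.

0.091

r = (nΣgh − ΣgΣh) / √[(nΣg² − (Σg)²)(nΣh² − (Σh)²)]
Numerator: 10×3769 − 153×245 = 205
Denominator: √[(26990 − 23409)(61430 − 60025)] = √[3581 × 1405] = 2243.0571
r = 205 / 2243.0571 ≈ 0.091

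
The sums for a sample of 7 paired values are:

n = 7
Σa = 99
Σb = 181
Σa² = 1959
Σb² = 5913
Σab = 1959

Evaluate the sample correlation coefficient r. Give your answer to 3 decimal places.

-0.724

r = (nΣab − ΣaΣb) / √[(nΣa² − (Σa)²)(nΣb² − (Σb)²)]
Numerator: 7×1959 − 99×181 = -4206
Denominator: √[(13713 − 9801)(41391 − 32761)] = √[3912 × 8630] = 5810.3838
r = -4206 / 5810.3838 ≈ -0.724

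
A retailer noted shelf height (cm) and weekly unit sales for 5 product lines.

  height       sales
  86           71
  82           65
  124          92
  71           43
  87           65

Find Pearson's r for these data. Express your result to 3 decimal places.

0.935

n = 5, Σx = 450, Σy = 336, Σx² = 42106, Σy² = 23804, Σxy = 31552
nΣxy − ΣxΣy = 157760 − 151200 = 6560
nΣx² − (Σx)² = 210530 − 202500 = 8030; nΣy² − (Σy)² = 119020 − 112896 = 6124
r = 6560 / √(8030 × 6124) = 6560 / 7012.5402 ≈ 0.935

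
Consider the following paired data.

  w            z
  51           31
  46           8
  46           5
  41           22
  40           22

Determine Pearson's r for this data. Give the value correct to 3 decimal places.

n = 5, Σw = 224, Σz = 88, Σw² = 10114, Σz² = 2018, Σwz = 3961
nΣwz − ΣwΣz = 19805 − 19712 = 93
nΣw² − (Σw)² = 50570 − 50176 = 394; nΣz² − (Σz)² = 10090 − 7744 = 2346
r = 93 / √(394 × 2346) = 93 / 961.4177 ≈ 0.097

0.097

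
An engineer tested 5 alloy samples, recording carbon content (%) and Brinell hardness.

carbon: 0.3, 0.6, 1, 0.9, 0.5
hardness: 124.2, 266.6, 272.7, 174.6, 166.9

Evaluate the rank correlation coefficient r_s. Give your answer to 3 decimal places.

Rank carbon: 1, 3, 5, 4, 2
Rank hardness: 1, 4, 5, 3, 2
d = rank(carbon) − rank(hardness): 0, -1, 0, 1, 0; Σd² = 2
ρ = 1 − 6Σd² / [n(n²−1)] = 1 − 6×2 / (5×24) = 1 − 12/120 ≈ 0.900

0.900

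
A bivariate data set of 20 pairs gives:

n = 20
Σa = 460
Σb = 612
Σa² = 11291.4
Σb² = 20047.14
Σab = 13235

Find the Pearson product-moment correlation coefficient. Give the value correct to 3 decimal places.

r = (nΣab − ΣaΣb) / √[(nΣa² − (Σa)²)(nΣb² − (Σb)²)]
Numerator: 20×13235 − 460×612 = -16820
Denominator: √[(225828 − 211600)(400942.8 − 374544)] = √[14228 × 26398.8] = 19380.4573
r = -16820 / 19380.4573 ≈ -0.868

-0.868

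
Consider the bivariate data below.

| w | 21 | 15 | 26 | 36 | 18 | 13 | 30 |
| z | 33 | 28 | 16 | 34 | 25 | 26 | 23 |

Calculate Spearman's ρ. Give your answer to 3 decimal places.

Rank w: 4, 2, 5, 7, 3, 1, 6
Rank z: 6, 5, 1, 7, 3, 4, 2
d = rank(w) − rank(z): -2, -3, 4, 0, 0, -3, 4; Σd² = 54
ρ = 1 − 6Σd² / [n(n²−1)] = 1 − 6×54 / (7×48) = 1 − 324/336 ≈ 0.036

0.036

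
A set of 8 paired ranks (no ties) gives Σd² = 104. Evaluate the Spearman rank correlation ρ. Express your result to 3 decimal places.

-0.238

ρ = 1 − 6Σd² / [n(n²−1)] = 1 − 6×104 / (8×63)
  = 1 − 624/504 = 1 − 1.2381 ≈ -0.238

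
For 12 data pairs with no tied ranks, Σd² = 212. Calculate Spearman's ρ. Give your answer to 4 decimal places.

0.2587

ρ = 1 − 6Σd² / [n(n²−1)] = 1 − 6×212 / (12×143)
  = 1 − 1272/1716 = 1 − 0.74126 ≈ 0.2587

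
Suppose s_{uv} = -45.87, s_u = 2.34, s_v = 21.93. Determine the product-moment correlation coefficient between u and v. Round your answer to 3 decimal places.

-0.894

r = Cov(u,v) / (s_u · s_v) = -45.87 / (2.34 × 21.93)
  = -45.87 / 51.3162 ≈ -0.894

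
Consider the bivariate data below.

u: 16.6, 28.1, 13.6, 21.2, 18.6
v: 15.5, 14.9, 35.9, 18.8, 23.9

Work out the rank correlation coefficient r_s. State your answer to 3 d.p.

Rank u: 2, 5, 1, 4, 3
Rank v: 2, 1, 5, 3, 4
d = rank(u) − rank(v): 0, 4, -4, 1, -1; Σd² = 34
ρ = 1 − 6Σd² / [n(n²−1)] = 1 − 6×34 / (5×24) = 1 − 204/120 ≈ -0.700

-0.700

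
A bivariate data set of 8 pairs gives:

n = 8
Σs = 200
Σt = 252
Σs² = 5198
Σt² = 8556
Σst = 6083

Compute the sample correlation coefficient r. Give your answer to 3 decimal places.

-0.620

r = (nΣst − ΣsΣt) / √[(nΣs² − (Σs)²)(nΣt² − (Σt)²)]
Numerator: 8×6083 − 200×252 = -1736
Denominator: √[(41584 − 40000)(68448 − 63504)] = √[1584 × 4944] = 2798.4453
r = -1736 / 2798.4453 ≈ -0.620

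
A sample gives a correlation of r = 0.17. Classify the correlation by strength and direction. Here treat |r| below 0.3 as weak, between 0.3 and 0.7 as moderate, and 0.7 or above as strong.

r = 0.17 > 0 so the relationship is positive.
|r| = 0.17, which falls in the weak range.

weak positive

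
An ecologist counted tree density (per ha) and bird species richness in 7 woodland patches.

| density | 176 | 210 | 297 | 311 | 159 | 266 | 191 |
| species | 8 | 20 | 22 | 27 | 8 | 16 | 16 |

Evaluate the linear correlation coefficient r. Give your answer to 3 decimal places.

0.861

n = 7, Σx = 1610, Σy = 117, Σx² = 392524, Σy² = 2253, Σxy = 29123
nΣxy − ΣxΣy = 203861 − 188370 = 15491
nΣx² − (Σx)² = 2747668 − 2592100 = 155568; nΣy² − (Σy)² = 15771 − 13689 = 2082
r = 15491 / √(155568 × 2082) = 15491 / 17997.0158 ≈ 0.861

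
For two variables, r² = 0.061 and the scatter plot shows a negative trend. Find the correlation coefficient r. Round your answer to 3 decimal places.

-0.247

|r| = √0.061 = 0.247
The association is negative, so r = −0.247.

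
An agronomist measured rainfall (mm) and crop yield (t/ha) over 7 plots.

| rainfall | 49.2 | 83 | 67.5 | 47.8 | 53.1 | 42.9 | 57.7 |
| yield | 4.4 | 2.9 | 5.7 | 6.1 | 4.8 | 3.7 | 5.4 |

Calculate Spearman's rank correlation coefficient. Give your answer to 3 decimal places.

Rank rainfall: 3, 7, 6, 2, 4, 1, 5
Rank yield: 3, 1, 6, 7, 4, 2, 5
d = rank(rainfall) − rank(yield): 0, 6, 0, -5, 0, -1, 0; Σd² = 62
ρ = 1 − 6Σd² / [n(n²−1)] = 1 − 6×62 / (7×48) = 1 − 372/336 ≈ -0.107

-0.107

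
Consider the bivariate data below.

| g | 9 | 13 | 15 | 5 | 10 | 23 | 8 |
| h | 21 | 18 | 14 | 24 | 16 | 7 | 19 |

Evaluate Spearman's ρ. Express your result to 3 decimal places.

-0.929

Rank g: 3, 5, 6, 1, 4, 7, 2
Rank h: 6, 4, 2, 7, 3, 1, 5
d = rank(g) − rank(h): -3, 1, 4, -6, 1, 6, -3; Σd² = 108
ρ = 1 − 6Σd² / [n(n²−1)] = 1 − 6×108 / (7×48) = 1 − 648/336 ≈ -0.929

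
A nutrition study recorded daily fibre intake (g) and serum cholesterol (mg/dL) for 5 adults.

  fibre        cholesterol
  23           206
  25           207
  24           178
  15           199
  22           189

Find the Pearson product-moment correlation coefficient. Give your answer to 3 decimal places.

n = 5, Σx = 109, Σy = 979, Σx² = 2439, Σy² = 192291, Σxy = 21328
nΣxy − ΣxΣy = 106640 − 106711 = -71
nΣx² − (Σx)² = 12195 − 11881 = 314; nΣy² − (Σy)² = 961455 − 958441 = 3014
r = -71 / √(314 × 3014) = -71 / 972.8289 ≈ -0.073

-0.073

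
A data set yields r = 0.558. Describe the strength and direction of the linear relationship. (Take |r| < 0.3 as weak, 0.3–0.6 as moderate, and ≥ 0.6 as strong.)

r = 0.558 > 0 so the relationship is positive.
|r| = 0.558, which falls in the moderate range.

moderate positive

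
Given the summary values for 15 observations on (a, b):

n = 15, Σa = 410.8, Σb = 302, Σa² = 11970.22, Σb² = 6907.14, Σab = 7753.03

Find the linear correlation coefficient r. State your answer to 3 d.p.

-0.671

r = (nΣab − ΣaΣb) / √[(nΣa² − (Σa)²)(nΣb² − (Σb)²)]
Numerator: 15×7753.03 − 410.8×302 = -7766.15
Denominator: √[(179553.3 − 168756.64)(103607.1 − 91204)] = √[10796.66 × 12403.1] = 11572.0376
r = -7766.15 / 11572.0376 ≈ -0.671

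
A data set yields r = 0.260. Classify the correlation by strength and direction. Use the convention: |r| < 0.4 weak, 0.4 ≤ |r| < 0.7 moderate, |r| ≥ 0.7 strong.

r = 0.260 > 0 so the relationship is positive.
|r| = 0.260, which falls in the weak range.

weak positive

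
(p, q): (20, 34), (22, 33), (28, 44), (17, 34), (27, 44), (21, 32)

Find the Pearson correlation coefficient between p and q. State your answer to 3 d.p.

0.874

n = 6, Σp = 135, Σq = 221, Σp² = 3127, Σq² = 8297, Σpq = 5076
nΣpq − ΣpΣq = 30456 − 29835 = 621
nΣp² − (Σp)² = 18762 − 18225 = 537; nΣq² − (Σq)² = 49782 − 48841 = 941
r = 621 / √(537 × 941) = 621 / 710.8565 ≈ 0.874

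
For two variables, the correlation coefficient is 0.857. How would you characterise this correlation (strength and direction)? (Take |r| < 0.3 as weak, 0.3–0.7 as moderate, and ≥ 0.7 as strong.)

strong positive

r = 0.857 > 0 so the relationship is positive.
|r| = 0.857, which falls in the strong range.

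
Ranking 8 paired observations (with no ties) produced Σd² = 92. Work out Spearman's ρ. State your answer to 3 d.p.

ρ = 1 − 6Σd² / [n(n²−1)] = 1 − 6×92 / (8×63)
  = 1 − 552/504 = 1 − 1.0952 ≈ -0.095

-0.095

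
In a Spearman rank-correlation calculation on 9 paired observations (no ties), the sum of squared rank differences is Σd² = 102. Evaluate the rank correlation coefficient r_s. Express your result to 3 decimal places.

0.150

ρ = 1 − 6Σd² / [n(n²−1)] = 1 − 6×102 / (9×80)
  = 1 − 612/720 = 1 − 0.8500 ≈ 0.150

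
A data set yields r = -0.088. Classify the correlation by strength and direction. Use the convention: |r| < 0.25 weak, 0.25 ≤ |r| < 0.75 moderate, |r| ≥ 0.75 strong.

weak negative

r = -0.088 < 0 so the relationship is negative.
|r| = 0.088, which falls in the weak range.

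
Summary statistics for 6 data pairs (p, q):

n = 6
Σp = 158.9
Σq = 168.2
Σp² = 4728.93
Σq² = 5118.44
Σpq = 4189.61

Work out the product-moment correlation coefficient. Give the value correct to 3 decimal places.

-0.578

r = (nΣpq − ΣpΣq) / √[(nΣp² − (Σp)²)(nΣq² − (Σq)²)]
Numerator: 6×4189.61 − 158.9×168.2 = -1589.32
Denominator: √[(28373.58 − 25249.21)(30710.64 − 28291.24)] = √[3124.37 × 2419.4] = 2749.3819
r = -1589.32 / 2749.3819 ≈ -0.578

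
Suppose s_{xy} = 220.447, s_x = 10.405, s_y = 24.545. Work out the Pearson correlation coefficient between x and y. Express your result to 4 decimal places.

0.8632

r = Cov(x,y) / (s_x · s_y) = 220.447 / (10.405 × 24.545)
  = 220.447 / 255.3907 ≈ 0.8632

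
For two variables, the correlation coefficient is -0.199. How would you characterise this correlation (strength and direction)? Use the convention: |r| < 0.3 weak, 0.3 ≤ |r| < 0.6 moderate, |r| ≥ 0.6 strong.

r = -0.199 < 0 so the relationship is negative.
|r| = 0.199, which falls in the weak range.

weak negative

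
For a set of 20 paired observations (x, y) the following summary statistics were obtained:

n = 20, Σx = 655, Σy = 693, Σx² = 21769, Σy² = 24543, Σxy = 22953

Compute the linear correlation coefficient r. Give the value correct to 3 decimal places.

r = (nΣxy − ΣxΣy) / √[(nΣx² − (Σx)²)(nΣy² − (Σy)²)]
Numerator: 20×22953 − 655×693 = 5145
Denominator: √[(435380 − 429025)(490860 − 480249)] = √[6355 × 10611] = 8211.7541
r = 5145 / 8211.7541 ≈ 0.627

0.627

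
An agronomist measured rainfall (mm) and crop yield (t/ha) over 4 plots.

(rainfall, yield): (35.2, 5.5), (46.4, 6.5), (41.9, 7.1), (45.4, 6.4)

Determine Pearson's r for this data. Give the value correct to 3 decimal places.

n = 4, Σx = 168.9, Σy = 25.5, Σx² = 7208.77, Σy² = 163.87, Σxy = 1083.25
nΣxy − ΣxΣy = 4333 − 4306.95 = 26.05
nΣx² − (Σx)² = 28835.08 − 28527.21 = 307.87; nΣy² − (Σy)² = 655.48 − 650.25 = 5.23
r = 26.05 / √(307.87 × 5.23) = 26.05 / 40.1268 ≈ 0.649

0.649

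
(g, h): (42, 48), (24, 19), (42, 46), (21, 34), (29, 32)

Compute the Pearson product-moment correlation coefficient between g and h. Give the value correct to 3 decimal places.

n = 5, Σg = 158, Σh = 179, Σg² = 5386, Σh² = 6961, Σgh = 6046
nΣgh − ΣgΣh = 30230 − 28282 = 1948
nΣg² − (Σg)² = 26930 − 24964 = 1966; nΣh² − (Σh)² = 34805 − 32041 = 2764
r = 1948 / √(1966 × 2764) = 1948 / 2331.0993 ≈ 0.836

0.836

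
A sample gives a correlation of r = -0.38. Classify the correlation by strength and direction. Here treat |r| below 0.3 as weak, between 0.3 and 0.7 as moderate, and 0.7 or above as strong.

r = -0.38 < 0 so the relationship is negative.
|r| = 0.38, which falls in the moderate range.

moderate negative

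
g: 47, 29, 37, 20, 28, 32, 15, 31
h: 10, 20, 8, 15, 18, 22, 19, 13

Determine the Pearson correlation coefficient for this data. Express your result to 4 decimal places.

-0.5624

n = 8, Σg = 239, Σh = 125, Σg² = 7813, Σh² = 2127, Σgh = 3542
nΣgh − ΣgΣh = 28336 − 29875 = -1539
nΣg² − (Σg)² = 62504 − 57121 = 5383; nΣh² − (Σh)² = 17016 − 15625 = 1391
r = -1539 / √(5383 × 1391) = -1539 / 2736.3759 ≈ -0.5624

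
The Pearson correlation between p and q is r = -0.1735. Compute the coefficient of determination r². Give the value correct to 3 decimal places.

0.030

r² = (-0.1735)² = 0.030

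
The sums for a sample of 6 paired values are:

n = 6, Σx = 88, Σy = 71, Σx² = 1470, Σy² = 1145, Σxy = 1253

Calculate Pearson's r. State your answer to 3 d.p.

r = (nΣxy − ΣxΣy) / √[(nΣx² − (Σx)²)(nΣy² − (Σy)²)]
Numerator: 6×1253 − 88×71 = 1270
Denominator: √[(8820 − 7744)(6870 − 5041)] = √[1076 × 1829] = 1402.8557
r = 1270 / 1402.8557 ≈ 0.905

0.905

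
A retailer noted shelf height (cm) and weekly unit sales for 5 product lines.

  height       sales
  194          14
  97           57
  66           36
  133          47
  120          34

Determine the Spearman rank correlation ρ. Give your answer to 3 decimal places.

Rank height: 5, 2, 1, 4, 3
Rank sales: 1, 5, 3, 4, 2
d = rank(height) − rank(sales): 4, -3, -2, 0, 1; Σd² = 30
ρ = 1 − 6Σd² / [n(n²−1)] = 1 − 6×30 / (5×24) = 1 − 180/120 ≈ -0.500

-0.500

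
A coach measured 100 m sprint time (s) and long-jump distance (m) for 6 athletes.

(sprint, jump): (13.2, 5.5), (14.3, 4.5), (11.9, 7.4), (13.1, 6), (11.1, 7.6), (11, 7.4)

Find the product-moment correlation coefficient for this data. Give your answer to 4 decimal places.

-0.9698

n = 6, Σx = 74.6, Σy = 38.4, Σx² = 936.16, Σy² = 253.78, Σxy = 469.37
nΣxy − ΣxΣy = 2816.22 − 2864.64 = -48.42
nΣx² − (Σx)² = 5616.96 − 5565.16 = 51.8; nΣy² − (Σy)² = 1522.68 − 1474.56 = 48.12
r = -48.42 / √(51.8 × 48.12) = -48.42 / 49.9261 ≈ -0.9698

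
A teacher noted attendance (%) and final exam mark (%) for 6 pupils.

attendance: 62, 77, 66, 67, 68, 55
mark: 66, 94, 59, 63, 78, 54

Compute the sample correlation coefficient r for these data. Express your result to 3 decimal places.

n = 6, Σx = 395, Σy = 414, Σx² = 26267, Σy² = 29642, Σxy = 27719
nΣxy − ΣxΣy = 166314 − 163530 = 2784
nΣx² − (Σx)² = 157602 − 156025 = 1577; nΣy² − (Σy)² = 177852 − 171396 = 6456
r = 2784 / √(1577 × 6456) = 2784 / 3190.7855 ≈ 0.873

0.873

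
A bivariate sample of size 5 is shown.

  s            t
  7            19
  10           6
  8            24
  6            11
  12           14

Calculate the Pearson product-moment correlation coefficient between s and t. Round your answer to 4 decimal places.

n = 5, Σs = 43, Σt = 74, Σs² = 393, Σt² = 1290, Σst = 619
nΣst − ΣsΣt = 3095 − 3182 = -87
nΣs² − (Σs)² = 1965 − 1849 = 116; nΣt² − (Σt)² = 6450 − 5476 = 974
r = -87 / √(116 × 974) = -87 / 336.1309 ≈ -0.2588

-0.2588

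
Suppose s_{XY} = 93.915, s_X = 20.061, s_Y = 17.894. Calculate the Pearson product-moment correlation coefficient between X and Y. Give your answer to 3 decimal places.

0.262

r = Cov(X,Y) / (s_X · s_Y) = 93.915 / (20.061 × 17.894)
  = 93.915 / 358.9715 ≈ 0.262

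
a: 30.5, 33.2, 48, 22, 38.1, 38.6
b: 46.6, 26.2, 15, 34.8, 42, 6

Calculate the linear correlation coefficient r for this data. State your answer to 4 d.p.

n = 6, Σa = 210.4, Σb = 170.6, Σa² = 7762.06, Σb² = 6094.04, Σab = 5608.54
nΣab − ΣaΣb = 33651.24 − 35894.24 = -2243
nΣa² − (Σa)² = 46572.36 − 44268.16 = 2304.2; nΣb² − (Σb)² = 36564.24 − 29104.36 = 7459.88
r = -2243 / √(2304.2 × 7459.88) = -2243 / 4145.9686 ≈ -0.5410

-0.5410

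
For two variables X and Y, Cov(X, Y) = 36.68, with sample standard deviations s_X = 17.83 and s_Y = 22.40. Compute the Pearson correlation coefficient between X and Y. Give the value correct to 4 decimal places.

0.0918

r = Cov(X,Y) / (s_X · s_Y) = 36.68 / (17.83 × 22.40)
  = 36.68 / 399.3920 ≈ 0.0918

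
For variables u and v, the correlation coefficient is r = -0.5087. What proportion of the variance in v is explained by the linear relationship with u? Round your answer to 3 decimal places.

r² = (-0.5087)² = 0.259

0.259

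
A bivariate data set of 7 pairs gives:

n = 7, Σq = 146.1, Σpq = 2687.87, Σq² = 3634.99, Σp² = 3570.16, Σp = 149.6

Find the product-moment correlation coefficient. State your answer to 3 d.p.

r = (nΣpq − ΣpΣq) / √[(nΣp² − (Σp)²)(nΣq² − (Σq)²)]
Numerator: 7×2687.87 − 149.6×146.1 = -3041.47
Denominator: √[(24991.12 − 22380.16)(25444.93 − 21345.21)] = √[2610.96 × 4099.72] = 3271.7281
r = -3041.47 / 3271.7281 ≈ -0.930

-0.930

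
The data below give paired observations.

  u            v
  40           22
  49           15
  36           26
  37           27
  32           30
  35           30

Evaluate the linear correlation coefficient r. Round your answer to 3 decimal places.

n = 6, Σu = 229, Σv = 150, Σu² = 8915, Σv² = 3914, Σuv = 5560
nΣuv − ΣuΣv = 33360 − 34350 = -990
nΣu² − (Σu)² = 53490 − 52441 = 1049; nΣv² − (Σv)² = 23484 − 22500 = 984
r = -990 / √(1049 × 984) = -990 / 1015.9803 ≈ -0.974

-0.974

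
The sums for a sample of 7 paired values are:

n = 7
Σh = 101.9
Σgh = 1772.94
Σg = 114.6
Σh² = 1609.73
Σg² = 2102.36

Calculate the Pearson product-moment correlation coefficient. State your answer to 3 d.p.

0.619

r = (nΣgh − ΣgΣh) / √[(nΣg² − (Σg)²)(nΣh² − (Σh)²)]
Numerator: 7×1772.94 − 114.6×101.9 = 732.84
Denominator: √[(14716.52 − 13133.16)(11268.11 − 10383.61)] = √[1583.36 × 884.5] = 1183.4196
r = 732.84 / 1183.4196 ≈ 0.619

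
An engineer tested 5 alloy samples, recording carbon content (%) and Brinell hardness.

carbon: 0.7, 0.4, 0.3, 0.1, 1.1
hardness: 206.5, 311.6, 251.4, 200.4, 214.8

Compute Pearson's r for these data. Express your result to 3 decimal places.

n = 5, Σx = 2.6, Σy = 1184.7, Σx² = 1.96, Σy² = 289237.97, Σxy = 600.93
nΣxy − ΣxΣy = 3004.65 − 3080.22 = -75.57
nΣx² − (Σx)² = 9.8 − 6.76 = 3.04; nΣy² − (Σy)² = 1446189.85 − 1403514.09 = 42675.76
r = -75.57 / √(3.04 × 42675.76) = -75.57 / 360.1865 ≈ -0.210

-0.210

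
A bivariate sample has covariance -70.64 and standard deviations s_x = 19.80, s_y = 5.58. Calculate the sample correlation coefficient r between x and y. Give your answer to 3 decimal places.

r = Cov(x,y) / (s_x · s_y) = -70.64 / (19.80 × 5.58)
  = -70.64 / 110.4840 ≈ -0.639

-0.639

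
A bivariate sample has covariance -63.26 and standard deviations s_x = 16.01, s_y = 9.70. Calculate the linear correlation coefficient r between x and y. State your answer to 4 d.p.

-0.4073

r = Cov(x,y) / (s_x · s_y) = -63.26 / (16.01 × 9.70)
  = -63.26 / 155.2970 ≈ -0.4073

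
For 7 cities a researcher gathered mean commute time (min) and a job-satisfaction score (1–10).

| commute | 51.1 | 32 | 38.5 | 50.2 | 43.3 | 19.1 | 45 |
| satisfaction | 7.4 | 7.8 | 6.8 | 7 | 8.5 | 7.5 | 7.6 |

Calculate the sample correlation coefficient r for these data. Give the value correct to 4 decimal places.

n = 7, Σx = 279.2, Σy = 52.6, Σx² = 11902.2, Σy² = 397.1, Σxy = 2094.24
nΣxy − ΣxΣy = 14659.68 − 14685.92 = -26.24
nΣx² − (Σx)² = 83315.4 − 77952.64 = 5362.76; nΣy² − (Σy)² = 2779.7 − 2766.76 = 12.94
r = -26.24 / √(5362.76 × 12.94) = -26.24 / 263.4276 ≈ -0.0996

-0.0996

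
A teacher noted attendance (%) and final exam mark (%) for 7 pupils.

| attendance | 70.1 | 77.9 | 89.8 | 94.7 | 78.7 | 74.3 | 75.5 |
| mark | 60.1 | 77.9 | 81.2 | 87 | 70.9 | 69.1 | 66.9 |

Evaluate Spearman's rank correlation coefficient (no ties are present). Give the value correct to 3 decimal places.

0.929

Rank attendance: 1, 4, 6, 7, 5, 2, 3
Rank mark: 1, 5, 6, 7, 4, 3, 2
d = rank(attendance) − rank(mark): 0, -1, 0, 0, 1, -1, 1; Σd² = 4
ρ = 1 − 6Σd² / [n(n²−1)] = 1 − 6×4 / (7×48) = 1 − 24/336 ≈ 0.929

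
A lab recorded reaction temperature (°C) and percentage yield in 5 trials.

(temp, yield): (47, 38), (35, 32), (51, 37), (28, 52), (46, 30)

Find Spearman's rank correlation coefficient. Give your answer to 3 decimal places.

Rank temp: 4, 2, 5, 1, 3
Rank yield: 4, 2, 3, 5, 1
d = rank(temp) − rank(yield): 0, 0, 2, -4, 2; Σd² = 24
ρ = 1 − 6Σd² / [n(n²−1)] = 1 − 6×24 / (5×24) = 1 − 144/120 ≈ -0.200

-0.200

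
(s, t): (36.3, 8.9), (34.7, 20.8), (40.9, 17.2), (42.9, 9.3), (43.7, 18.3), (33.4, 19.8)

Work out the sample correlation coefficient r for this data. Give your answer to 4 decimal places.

-0.3128

n = 6, Σs = 231.9, Σt = 94.3, Σs² = 9060.25, Σt² = 1621.11, Σst = 3608.31
nΣst − ΣsΣt = 21649.86 − 21868.17 = -218.31
nΣs² − (Σs)² = 54361.5 − 53777.61 = 583.89; nΣt² − (Σt)² = 9726.66 − 8892.49 = 834.17
r = -218.31 / √(583.89 × 834.17) = -218.31 / 697.8994 ≈ -0.3128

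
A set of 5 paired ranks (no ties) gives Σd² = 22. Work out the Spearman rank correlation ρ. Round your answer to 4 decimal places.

-0.1000

ρ = 1 − 6Σd² / [n(n²−1)] = 1 − 6×22 / (5×24)
  = 1 − 132/120 = 1 − 1.10000 ≈ -0.1000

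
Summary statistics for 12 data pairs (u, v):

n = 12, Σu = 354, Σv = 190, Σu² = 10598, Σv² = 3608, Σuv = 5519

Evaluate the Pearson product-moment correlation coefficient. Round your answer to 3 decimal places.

-0.282

r = (nΣuv − ΣuΣv) / √[(nΣu² − (Σu)²)(nΣv² − (Σv)²)]
Numerator: 12×5519 − 354×190 = -1032
Denominator: √[(127176 − 125316)(43296 − 36100)] = √[1860 × 7196] = 3658.4915
r = -1032 / 3658.4915 ≈ -0.282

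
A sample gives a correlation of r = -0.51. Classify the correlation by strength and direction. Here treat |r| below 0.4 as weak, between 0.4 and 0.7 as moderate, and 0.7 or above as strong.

moderate negative

r = -0.51 < 0 so the relationship is negative.
|r| = 0.51, which falls in the moderate range.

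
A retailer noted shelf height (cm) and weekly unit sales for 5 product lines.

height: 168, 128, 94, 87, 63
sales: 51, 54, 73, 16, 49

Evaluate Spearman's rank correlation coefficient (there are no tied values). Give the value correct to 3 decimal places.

Rank height: 5, 4, 3, 2, 1
Rank sales: 3, 4, 5, 1, 2
d = rank(height) − rank(sales): 2, 0, -2, 1, -1; Σd² = 10
ρ = 1 − 6Σd² / [n(n²−1)] = 1 − 6×10 / (5×24) = 1 − 60/120 ≈ 0.500

0.500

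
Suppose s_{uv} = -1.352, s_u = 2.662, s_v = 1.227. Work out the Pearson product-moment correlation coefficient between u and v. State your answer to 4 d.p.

r = Cov(u,v) / (s_u · s_v) = -1.352 / (2.662 × 1.227)
  = -1.352 / 3.2663 ≈ -0.4139

-0.4139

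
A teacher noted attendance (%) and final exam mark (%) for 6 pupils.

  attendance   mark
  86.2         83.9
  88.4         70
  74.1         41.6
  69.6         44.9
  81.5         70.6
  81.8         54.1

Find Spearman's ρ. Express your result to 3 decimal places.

Rank attendance: 5, 6, 2, 1, 3, 4
Rank mark: 6, 4, 1, 2, 5, 3
d = rank(attendance) − rank(mark): -1, 2, 1, -1, -2, 1; Σd² = 12
ρ = 1 − 6Σd² / [n(n²−1)] = 1 − 6×12 / (6×35) = 1 − 72/210 ≈ 0.657

0.657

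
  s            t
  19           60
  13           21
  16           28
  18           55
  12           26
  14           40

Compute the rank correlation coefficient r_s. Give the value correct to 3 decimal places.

Rank s: 6, 2, 4, 5, 1, 3
Rank t: 6, 1, 3, 5, 2, 4
d = rank(s) − rank(t): 0, 1, 1, 0, -1, -1; Σd² = 4
ρ = 1 − 6Σd² / [n(n²−1)] = 1 − 6×4 / (6×35) = 1 − 24/210 ≈ 0.886

0.886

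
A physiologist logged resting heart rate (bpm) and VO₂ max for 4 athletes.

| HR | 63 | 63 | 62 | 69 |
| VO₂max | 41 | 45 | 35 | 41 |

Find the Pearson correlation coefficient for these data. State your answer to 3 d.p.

n = 4, Σx = 257, Σy = 162, Σx² = 16543, Σy² = 6612, Σxy = 10417
nΣxy − ΣxΣy = 41668 − 41634 = 34
nΣx² − (Σx)² = 66172 − 66049 = 123; nΣy² − (Σy)² = 26448 − 26244 = 204
r = 34 / √(123 × 204) = 34 / 158.4045 ≈ 0.215

0.215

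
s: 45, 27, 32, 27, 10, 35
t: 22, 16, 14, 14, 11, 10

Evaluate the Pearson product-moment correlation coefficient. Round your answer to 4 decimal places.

n = 6, Σs = 176, Σt = 87, Σs² = 5832, Σt² = 1353, Σst = 2708
nΣst − ΣsΣt = 16248 − 15312 = 936
nΣs² − (Σs)² = 34992 − 30976 = 4016; nΣt² − (Σt)² = 8118 − 7569 = 549
r = 936 / √(4016 × 549) = 936 / 1484.8515 ≈ 0.6304

0.6304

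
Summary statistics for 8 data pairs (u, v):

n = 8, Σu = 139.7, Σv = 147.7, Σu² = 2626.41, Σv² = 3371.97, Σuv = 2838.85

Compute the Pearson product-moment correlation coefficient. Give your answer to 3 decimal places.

0.748

r = (nΣuv − ΣuΣv) / √[(nΣu² − (Σu)²)(nΣv² − (Σv)²)]
Numerator: 8×2838.85 − 139.7×147.7 = 2077.11
Denominator: √[(21011.28 − 19516.09)(26975.76 − 21815.29)] = √[1495.19 × 5160.47] = 2777.7479
r = 2077.11 / 2777.7479 ≈ 0.748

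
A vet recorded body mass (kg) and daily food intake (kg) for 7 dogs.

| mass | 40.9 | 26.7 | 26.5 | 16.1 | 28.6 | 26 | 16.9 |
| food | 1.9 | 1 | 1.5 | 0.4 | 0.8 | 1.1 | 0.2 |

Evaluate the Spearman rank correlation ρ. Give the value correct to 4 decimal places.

Rank mass: 7, 5, 4, 1, 6, 3, 2
Rank food: 7, 4, 6, 2, 3, 5, 1
d = rank(mass) − rank(food): 0, 1, -2, -1, 3, -2, 1; Σd² = 20
ρ = 1 − 6Σd² / [n(n²−1)] = 1 − 6×20 / (7×48) = 1 − 120/336 ≈ 0.6429

0.6429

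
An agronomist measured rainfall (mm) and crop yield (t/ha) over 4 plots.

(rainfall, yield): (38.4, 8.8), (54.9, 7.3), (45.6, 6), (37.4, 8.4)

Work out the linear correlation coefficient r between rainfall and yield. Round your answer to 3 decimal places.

n = 4, Σx = 176.3, Σy = 30.5, Σx² = 7966.69, Σy² = 237.29, Σxy = 1326.45
nΣxy − ΣxΣy = 5305.8 − 5377.15 = -71.35
nΣx² − (Σx)² = 31866.76 − 31081.69 = 785.07; nΣy² − (Σy)² = 949.16 − 930.25 = 18.91
r = -71.35 / √(785.07 × 18.91) = -71.35 / 121.8428 ≈ -0.586

-0.586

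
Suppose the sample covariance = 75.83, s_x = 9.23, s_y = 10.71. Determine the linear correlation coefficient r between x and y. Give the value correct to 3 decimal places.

0.767

r = Cov(x,y) / (s_x · s_y) = 75.83 / (9.23 × 10.71)
  = 75.83 / 98.8533 ≈ 0.767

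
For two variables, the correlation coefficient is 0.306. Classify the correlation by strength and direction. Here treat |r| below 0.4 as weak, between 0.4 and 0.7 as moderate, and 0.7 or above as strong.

weak positive

r = 0.306 > 0 so the relationship is positive.
|r| = 0.306, which falls in the weak range.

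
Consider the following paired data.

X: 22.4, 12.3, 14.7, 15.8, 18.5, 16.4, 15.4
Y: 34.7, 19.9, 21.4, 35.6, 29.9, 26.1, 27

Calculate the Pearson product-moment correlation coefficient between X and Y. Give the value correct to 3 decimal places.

0.733

n = 7, ΣX = 115.5, ΣY = 194.6, ΣX² = 1967.15, ΣY² = 5629.64, ΣXY = 3296.1
nΣXY − ΣXΣY = 23072.7 − 22476.3 = 596.4
nΣX² − (ΣX)² = 13770.05 − 13340.25 = 429.8; nΣY² − (ΣY)² = 39407.48 − 37869.16 = 1538.32
r = 596.4 / √(429.8 × 1538.32) = 596.4 / 813.1236 ≈ 0.733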